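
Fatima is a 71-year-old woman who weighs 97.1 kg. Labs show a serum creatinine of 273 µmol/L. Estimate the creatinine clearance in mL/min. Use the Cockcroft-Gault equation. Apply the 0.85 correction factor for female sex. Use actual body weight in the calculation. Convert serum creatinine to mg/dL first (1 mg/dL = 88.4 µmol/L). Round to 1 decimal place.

SCr = 273 / 88.4 = 3.088 mg/dL
CrCl = (140 − 71) × 97.1 / (72 × 3.088) × 0.85 = 6699.9 / 222.34 × 0.85 ≈ 25.6 mL/min

25.6 mL/min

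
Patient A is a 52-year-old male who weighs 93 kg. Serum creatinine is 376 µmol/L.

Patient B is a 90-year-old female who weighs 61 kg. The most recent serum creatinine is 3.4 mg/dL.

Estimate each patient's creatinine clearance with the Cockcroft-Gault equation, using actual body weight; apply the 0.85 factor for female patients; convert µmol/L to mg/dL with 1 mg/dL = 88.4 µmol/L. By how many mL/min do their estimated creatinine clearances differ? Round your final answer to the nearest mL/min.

16 mL/min

Patient A: SCr = 376 / 88.4 = 4.253 mg/dL
Patient A: CrCl = (140 − 52) × 93 / (72 × 4.253) = 8184.0 / 306.22 ≈ 26.7 mL/min
Patient B: CrCl = (140 − 90) × 61 / (72 × 3.4) × 0.85 = 3050.0 / 244.80 × 0.85 ≈ 10.6 mL/min
|26.7 − 10.6| = 16.1 mL/min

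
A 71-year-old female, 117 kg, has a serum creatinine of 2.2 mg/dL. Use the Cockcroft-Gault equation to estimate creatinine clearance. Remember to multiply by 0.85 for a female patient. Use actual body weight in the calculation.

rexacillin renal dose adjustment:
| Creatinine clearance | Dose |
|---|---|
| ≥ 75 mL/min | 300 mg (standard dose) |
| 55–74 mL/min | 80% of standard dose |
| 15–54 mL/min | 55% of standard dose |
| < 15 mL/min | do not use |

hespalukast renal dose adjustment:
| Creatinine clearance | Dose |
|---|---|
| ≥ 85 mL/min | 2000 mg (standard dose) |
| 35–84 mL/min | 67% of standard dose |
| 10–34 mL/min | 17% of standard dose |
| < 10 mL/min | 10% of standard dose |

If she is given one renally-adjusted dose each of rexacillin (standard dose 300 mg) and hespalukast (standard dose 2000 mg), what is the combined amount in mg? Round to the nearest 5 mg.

1505 mg

CrCl = (140 − 71) × 117 / (72 × 2.2) × 0.85 = 8073.0 / 158.40 × 0.85 ≈ 43.3 mL/min
CrCl ≈ 43 mL/min.
rexacillin: 15–54 mL/min → 55% of 300 mg = 165 mg.
hespalukast: 35–84 mL/min → 67% of 2000 mg = 1340 mg.
Total = 165 + 1340 = 1505 mg.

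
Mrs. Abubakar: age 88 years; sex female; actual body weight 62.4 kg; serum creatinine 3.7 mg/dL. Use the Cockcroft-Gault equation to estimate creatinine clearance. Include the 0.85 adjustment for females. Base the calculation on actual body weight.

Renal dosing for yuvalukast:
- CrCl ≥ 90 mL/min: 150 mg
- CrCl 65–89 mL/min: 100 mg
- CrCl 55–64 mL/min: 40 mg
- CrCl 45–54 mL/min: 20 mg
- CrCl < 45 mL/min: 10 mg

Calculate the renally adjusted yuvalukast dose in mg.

CrCl = (140 − 88) × 62.4 / (72 × 3.7) × 0.85 = 3244.8 / 266.40 × 0.85 ≈ 10.4 mL/min
CrCl ≈ 10 mL/min → bracket < 45 mL/min.
Dose for this bracket: 10 mg.

10 mg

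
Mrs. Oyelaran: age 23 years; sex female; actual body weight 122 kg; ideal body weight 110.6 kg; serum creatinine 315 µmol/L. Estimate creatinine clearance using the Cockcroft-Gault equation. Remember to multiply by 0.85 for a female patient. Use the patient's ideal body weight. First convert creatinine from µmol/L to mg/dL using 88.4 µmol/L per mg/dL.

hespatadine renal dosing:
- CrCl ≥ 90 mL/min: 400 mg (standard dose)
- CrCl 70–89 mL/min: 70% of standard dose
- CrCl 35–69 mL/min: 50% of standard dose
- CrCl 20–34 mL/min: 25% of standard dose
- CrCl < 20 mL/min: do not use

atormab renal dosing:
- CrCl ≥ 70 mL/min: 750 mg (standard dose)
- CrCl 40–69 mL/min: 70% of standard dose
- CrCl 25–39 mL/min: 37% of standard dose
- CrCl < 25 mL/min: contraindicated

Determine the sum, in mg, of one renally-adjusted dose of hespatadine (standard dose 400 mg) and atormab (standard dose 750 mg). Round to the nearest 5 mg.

725 mg

SCr = 315 / 88.4 = 3.563 mg/dL
CrCl = (140 − 23) × 110.6 / (72 × 3.563) × 0.85 = 12940.2 / 256.54 × 0.85 ≈ 42.9 mL/min
CrCl ≈ 43 mL/min.
hespatadine: 35–69 mL/min → 50% of 400 mg = 200 mg.
atormab: 40–69 mL/min → 70% of 750 mg = 525 mg.
Total = 200 + 525 = 725 mg.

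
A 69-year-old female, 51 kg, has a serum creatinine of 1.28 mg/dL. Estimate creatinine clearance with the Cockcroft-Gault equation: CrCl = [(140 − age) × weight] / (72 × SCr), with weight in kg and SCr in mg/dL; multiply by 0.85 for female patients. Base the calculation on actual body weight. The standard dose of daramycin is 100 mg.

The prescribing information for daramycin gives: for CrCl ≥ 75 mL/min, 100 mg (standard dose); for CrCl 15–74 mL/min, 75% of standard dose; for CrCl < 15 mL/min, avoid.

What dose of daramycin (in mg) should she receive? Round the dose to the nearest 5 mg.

75 mg

CrCl = (140 − 69) × 51 / (72 × 1.28) × 0.85 = 3621.0 / 92.16 × 0.85 ≈ 33.4 mL/min
CrCl ≈ 33 mL/min → bracket 15–74 mL/min.
75% of 100 mg = 75 mg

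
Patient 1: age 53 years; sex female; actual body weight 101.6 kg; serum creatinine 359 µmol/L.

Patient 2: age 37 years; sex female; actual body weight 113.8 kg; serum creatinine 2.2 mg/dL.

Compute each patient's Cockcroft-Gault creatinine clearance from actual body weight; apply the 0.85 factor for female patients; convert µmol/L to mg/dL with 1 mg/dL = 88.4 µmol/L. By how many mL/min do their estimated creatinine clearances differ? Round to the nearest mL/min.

37 mL/min

Patient 1: SCr = 359 / 88.4 = 4.061 mg/dL
Patient 1: CrCl = (140 − 53) × 101.6 / (72 × 4.061) × 0.85 = 8839.2 / 292.39 × 0.85 ≈ 25.7 mL/min
Patient 2: CrCl = (140 − 37) × 113.8 / (72 × 2.2) × 0.85 = 11721.4 / 158.40 × 0.85 ≈ 62.9 mL/min
|25.7 − 62.9| = 37.2 mL/min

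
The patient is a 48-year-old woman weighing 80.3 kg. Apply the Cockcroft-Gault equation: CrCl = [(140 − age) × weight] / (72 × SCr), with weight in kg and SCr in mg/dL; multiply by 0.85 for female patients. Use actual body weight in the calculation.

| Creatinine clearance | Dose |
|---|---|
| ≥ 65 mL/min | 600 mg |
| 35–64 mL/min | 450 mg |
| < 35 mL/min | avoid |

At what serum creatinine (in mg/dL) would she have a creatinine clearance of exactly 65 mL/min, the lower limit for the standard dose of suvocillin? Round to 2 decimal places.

1.34 mg/dL

Standard dose requires CrCl ≥ 65 mL/min.
Set (140 − 48) × 80.3 × 0.85 / (72 × SCr) = 65
SCr = (140 − 48) × 80.3 × 0.85 / (72 × 65) = 1.342 mg/dL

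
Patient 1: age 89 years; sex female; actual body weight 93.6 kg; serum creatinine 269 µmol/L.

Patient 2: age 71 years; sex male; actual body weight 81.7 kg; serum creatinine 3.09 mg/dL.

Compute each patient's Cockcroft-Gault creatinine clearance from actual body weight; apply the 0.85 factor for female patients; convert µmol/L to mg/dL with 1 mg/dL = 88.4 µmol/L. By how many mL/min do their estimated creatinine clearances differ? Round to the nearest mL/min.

Patient 1: SCr = 269 / 88.4 = 3.043 mg/dL
Patient 1: CrCl = (140 − 89) × 93.6 / (72 × 3.043) × 0.85 = 4773.6 / 219.10 × 0.85 ≈ 18.5 mL/min
Patient 2: CrCl = (140 − 71) × 81.7 / (72 × 3.09) = 5637.3 / 222.48 ≈ 25.3 mL/min
|18.5 − 25.3| = 6.8 mL/min

7 mL/min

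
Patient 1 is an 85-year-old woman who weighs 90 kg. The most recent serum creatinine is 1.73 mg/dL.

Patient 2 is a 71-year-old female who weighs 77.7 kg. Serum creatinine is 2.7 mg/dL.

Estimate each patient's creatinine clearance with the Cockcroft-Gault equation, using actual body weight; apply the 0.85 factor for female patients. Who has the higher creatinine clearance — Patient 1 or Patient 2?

Patient 1: CrCl = (140 − 85) × 90 / (72 × 1.73) × 0.85 = 4950.0 / 124.56 × 0.85 ≈ 33.8 mL/min
Patient 2: CrCl = (140 − 71) × 77.7 / (72 × 2.7) × 0.85 = 5361.3 / 194.40 × 0.85 ≈ 23.4 mL/min
33.8 vs 23.4 mL/min → Patient 1 is higher.

Patient 1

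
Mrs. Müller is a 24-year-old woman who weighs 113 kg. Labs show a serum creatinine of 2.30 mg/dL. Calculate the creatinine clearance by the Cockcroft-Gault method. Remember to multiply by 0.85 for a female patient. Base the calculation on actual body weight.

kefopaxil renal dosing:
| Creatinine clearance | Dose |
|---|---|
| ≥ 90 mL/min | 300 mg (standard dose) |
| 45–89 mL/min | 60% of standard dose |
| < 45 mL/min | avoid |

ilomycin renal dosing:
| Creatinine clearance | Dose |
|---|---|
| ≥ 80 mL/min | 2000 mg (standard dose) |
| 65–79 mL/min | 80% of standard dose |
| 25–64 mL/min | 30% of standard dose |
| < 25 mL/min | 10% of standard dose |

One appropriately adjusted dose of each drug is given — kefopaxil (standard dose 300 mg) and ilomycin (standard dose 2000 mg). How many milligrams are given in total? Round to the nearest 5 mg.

CrCl = (140 − 24) × 113 / (72 × 2.3) × 0.85 = 13108.0 / 165.60 × 0.85 ≈ 67.3 mL/min
CrCl ≈ 67 mL/min.
kefopaxil: 45–89 mL/min → 60% of 300 mg = 180 mg.
ilomycin: 65–79 mL/min → 80% of 2000 mg = 1600 mg.
Total = 180 + 1600 = 1780 mg.

1780 mg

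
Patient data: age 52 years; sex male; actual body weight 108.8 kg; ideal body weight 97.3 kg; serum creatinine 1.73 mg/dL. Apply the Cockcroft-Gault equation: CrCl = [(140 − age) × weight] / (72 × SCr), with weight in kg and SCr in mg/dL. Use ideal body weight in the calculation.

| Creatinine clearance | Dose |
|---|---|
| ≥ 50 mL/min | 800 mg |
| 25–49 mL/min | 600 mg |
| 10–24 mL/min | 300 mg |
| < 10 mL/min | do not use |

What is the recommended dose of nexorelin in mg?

CrCl = (140 − 52) × 97.3 / (72 × 1.73) = 8562.4 / 124.56 ≈ 68.7 mL/min
CrCl ≈ 69 mL/min → bracket ≥ 50 mL/min.
Dose for this bracket: 800 mg.

800 mg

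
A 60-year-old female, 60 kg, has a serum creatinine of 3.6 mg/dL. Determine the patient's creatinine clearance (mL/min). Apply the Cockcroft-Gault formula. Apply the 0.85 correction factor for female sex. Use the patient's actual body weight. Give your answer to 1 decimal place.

CrCl = (140 − 60) × 60 / (72 × 3.6) × 0.85 = 4800.0 / 259.20 × 0.85 ≈ 15.7 mL/min

15.7 mL/min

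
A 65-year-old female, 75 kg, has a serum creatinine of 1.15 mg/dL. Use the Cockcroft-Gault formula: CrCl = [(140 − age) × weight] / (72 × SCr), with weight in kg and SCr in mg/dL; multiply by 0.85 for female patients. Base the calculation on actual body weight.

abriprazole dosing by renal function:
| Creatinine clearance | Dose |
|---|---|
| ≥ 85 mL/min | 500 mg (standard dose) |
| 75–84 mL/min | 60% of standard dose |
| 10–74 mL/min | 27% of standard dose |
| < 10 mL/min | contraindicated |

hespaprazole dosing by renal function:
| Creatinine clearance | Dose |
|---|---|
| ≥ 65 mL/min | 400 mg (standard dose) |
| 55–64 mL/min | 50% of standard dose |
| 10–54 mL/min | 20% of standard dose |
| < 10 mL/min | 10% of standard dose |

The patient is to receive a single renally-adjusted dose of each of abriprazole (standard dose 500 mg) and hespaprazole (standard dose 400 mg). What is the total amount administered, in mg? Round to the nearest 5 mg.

335 mg

CrCl = (140 − 65) × 75 / (72 × 1.15) × 0.85 = 5625.0 / 82.80 × 0.85 ≈ 57.7 mL/min
CrCl ≈ 58 mL/min.
abriprazole: 10–74 mL/min → 27% of 500 mg = 135 mg.
hespaprazole: 55–64 mL/min → 50% of 400 mg = 200 mg.
Total = 135 + 200 = 335 mg.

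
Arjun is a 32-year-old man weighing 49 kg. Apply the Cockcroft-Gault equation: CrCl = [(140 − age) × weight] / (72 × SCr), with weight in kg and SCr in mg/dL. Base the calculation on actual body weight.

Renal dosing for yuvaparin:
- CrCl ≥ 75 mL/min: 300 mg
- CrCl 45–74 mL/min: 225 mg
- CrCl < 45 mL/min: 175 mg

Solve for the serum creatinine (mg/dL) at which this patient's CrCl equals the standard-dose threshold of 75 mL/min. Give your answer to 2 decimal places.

0.98 mg/dL

Standard dose requires CrCl ≥ 75 mL/min.
Set (140 − 32) × 49 / (72 × SCr) = 75
SCr = (140 − 32) × 49 / (72 × 75) = 0.980 mg/dL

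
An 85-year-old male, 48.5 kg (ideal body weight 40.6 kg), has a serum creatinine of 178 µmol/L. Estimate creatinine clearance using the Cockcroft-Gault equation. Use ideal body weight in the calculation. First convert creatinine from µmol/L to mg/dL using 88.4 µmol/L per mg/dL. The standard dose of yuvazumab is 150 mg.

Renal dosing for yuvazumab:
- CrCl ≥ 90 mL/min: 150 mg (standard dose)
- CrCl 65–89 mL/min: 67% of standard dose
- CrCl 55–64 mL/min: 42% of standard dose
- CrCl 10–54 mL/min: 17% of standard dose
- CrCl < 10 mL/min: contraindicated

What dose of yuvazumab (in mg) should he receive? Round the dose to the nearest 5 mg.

25 mg

SCr = 178 / 88.4 = 2.014 mg/dL
CrCl = (140 − 85) × 40.6 / (72 × 2.014) = 2233.0 / 145.01 ≈ 15.4 mL/min
CrCl ≈ 15 mL/min → bracket 10–54 mL/min.
17% of 150 mg = 25.5 mg → 25 mg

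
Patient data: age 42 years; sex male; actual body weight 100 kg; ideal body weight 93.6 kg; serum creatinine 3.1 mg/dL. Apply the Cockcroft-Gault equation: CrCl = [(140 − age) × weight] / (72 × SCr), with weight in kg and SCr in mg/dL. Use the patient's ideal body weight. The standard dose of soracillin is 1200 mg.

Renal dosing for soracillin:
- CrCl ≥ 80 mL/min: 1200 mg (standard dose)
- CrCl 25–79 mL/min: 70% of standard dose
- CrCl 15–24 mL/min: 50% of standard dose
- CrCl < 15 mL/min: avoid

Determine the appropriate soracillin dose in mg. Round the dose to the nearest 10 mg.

CrCl = (140 − 42) × 93.6 / (72 × 3.1) = 9172.8 / 223.20 ≈ 41.1 mL/min
CrCl ≈ 41 mL/min → bracket 25–79 mL/min.
70% of 1200 mg = 840 mg

840 mg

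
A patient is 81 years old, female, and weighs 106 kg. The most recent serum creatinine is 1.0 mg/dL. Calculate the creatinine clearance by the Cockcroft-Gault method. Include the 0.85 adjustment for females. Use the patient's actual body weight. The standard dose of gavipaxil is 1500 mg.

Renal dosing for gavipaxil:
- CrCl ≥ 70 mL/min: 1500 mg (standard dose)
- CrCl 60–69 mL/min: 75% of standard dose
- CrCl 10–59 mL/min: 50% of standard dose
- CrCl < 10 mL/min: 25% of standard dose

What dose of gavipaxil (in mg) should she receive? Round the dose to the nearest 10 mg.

CrCl = (140 − 81) × 106 / (72 × 1) × 0.85 = 6254.0 / 72.00 × 0.85 ≈ 73.8 mL/min
CrCl ≈ 74 mL/min → bracket ≥ 70 mL/min.
100% of 1500 mg = 1500 mg

1500 mg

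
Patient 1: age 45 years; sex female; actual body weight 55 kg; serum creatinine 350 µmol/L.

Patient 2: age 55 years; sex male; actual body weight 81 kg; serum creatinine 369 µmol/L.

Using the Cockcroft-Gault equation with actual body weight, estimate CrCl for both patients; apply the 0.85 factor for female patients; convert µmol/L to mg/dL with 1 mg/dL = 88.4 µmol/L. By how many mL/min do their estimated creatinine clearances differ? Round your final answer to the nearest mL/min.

7 mL/min

Patient 1: SCr = 350 / 88.4 = 3.959 mg/dL
Patient 1: CrCl = (140 − 45) × 55 / (72 × 3.959) × 0.85 = 5225.0 / 285.05 × 0.85 ≈ 15.6 mL/min
Patient 2: SCr = 369 / 88.4 = 4.174 mg/dL
Patient 2: CrCl = (140 − 55) × 81 / (72 × 4.174) = 6885.0 / 300.53 ≈ 22.9 mL/min
|15.6 − 22.9| = 7.3 mL/min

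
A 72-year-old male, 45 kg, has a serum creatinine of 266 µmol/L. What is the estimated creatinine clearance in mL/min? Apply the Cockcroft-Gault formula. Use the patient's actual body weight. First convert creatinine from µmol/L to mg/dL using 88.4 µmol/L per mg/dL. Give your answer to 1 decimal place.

SCr = 266 / 88.4 = 3.009 mg/dL
CrCl = (140 − 72) × 45 / (72 × 3.009) = 3060.0 / 216.65 ≈ 14.1 mL/min

14.1 mL/min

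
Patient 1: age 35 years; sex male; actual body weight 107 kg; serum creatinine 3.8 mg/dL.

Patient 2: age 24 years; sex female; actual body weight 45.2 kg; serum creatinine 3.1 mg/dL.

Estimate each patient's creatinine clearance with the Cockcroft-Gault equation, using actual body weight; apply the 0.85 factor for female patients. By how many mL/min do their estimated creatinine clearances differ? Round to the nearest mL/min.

21 mL/min

Patient 1: CrCl = (140 − 35) × 107 / (72 × 3.8) = 11235.0 / 273.60 ≈ 41.1 mL/min
Patient 2: CrCl = (140 − 24) × 45.2 / (72 × 3.1) × 0.85 = 5243.2 / 223.20 × 0.85 ≈ 20.0 mL/min
|41.1 − 20.0| = 21.1 mL/min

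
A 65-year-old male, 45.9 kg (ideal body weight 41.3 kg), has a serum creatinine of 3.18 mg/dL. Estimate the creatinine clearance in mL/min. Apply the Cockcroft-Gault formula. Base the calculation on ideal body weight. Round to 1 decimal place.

13.5 mL/min

CrCl = (140 − 65) × 41.3 / (72 × 3.18) = 3097.5 / 228.96 ≈ 13.5 mL/min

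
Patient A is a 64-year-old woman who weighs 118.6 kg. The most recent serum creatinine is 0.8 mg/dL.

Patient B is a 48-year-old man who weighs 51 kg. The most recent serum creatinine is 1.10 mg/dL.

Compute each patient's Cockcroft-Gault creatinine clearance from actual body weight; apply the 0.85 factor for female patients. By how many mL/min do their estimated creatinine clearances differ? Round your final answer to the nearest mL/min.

Patient A: CrCl = (140 − 64) × 118.6 / (72 × 0.8) × 0.85 = 9013.6 / 57.60 × 0.85 ≈ 133.0 mL/min
Patient B: CrCl = (140 − 48) × 51 / (72 × 1.1) = 4692.0 / 79.20 ≈ 59.2 mL/min
|133.0 − 59.2| = 73.8 mL/min

74 mL/min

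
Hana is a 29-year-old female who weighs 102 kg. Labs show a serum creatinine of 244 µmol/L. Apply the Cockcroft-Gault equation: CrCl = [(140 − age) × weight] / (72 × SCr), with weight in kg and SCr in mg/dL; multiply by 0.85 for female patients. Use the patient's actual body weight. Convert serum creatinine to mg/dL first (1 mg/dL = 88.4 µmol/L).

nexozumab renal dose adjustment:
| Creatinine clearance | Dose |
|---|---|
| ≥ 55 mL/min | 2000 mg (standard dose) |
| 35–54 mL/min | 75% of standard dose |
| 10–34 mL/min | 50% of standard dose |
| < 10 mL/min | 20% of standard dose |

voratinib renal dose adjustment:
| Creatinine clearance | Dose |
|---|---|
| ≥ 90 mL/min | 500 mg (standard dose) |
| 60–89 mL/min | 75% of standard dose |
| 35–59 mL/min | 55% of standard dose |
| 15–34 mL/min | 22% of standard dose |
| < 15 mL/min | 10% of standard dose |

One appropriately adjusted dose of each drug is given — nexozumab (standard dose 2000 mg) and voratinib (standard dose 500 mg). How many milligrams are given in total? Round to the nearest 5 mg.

1775 mg

SCr = 244 / 88.4 = 2.76 mg/dL
CrCl = (140 − 29) × 102 / (72 × 2.76) × 0.85 = 11322.0 / 198.72 × 0.85 ≈ 48.4 mL/min
CrCl ≈ 48 mL/min.
nexozumab: 35–54 mL/min → 75% of 2000 mg = 1500 mg.
voratinib: 35–59 mL/min → 55% of 500 mg = 275 mg.
Total = 1500 + 275 = 1775 mg.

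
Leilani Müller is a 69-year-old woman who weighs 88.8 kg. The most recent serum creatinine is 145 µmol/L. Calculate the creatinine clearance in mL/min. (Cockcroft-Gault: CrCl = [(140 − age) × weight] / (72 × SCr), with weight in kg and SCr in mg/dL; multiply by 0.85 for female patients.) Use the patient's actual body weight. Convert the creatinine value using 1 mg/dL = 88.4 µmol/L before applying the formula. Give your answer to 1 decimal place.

45.4 mL/min

SCr = 145 / 88.4 = 1.64 mg/dL
CrCl = (140 − 69) × 88.8 / (72 × 1.64) × 0.85 = 6304.8 / 118.08 × 0.85 ≈ 45.4 mL/min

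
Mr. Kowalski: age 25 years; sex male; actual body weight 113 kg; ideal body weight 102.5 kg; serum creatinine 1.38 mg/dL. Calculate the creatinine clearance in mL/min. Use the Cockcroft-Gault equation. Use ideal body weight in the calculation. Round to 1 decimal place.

CrCl = (140 − 25) × 102.5 / (72 × 1.38) = 11787.5 / 99.36 ≈ 118.6 mL/min

118.6 mL/min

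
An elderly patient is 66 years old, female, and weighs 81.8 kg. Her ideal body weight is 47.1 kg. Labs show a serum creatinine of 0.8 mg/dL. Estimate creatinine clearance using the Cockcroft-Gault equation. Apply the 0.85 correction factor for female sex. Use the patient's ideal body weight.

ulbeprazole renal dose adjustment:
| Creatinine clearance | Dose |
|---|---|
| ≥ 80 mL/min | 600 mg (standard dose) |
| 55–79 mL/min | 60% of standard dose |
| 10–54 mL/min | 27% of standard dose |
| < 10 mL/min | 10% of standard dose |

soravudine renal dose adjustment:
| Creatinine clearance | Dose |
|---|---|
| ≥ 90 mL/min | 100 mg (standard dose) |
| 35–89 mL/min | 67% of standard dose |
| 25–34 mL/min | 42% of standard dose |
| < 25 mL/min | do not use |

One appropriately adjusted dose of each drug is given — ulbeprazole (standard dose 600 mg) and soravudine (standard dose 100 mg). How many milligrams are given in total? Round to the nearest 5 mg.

CrCl = (140 − 66) × 47.1 / (72 × 0.8) × 0.85 = 3485.4 / 57.60 × 0.85 ≈ 51.4 mL/min
CrCl ≈ 51 mL/min.
ulbeprazole: 10–54 mL/min → 27% of 600 mg = 162 mg.
soravudine: 35–89 mL/min → 67% of 100 mg = 67 mg.
Total = 162 + 67 = 229 mg.

230 mg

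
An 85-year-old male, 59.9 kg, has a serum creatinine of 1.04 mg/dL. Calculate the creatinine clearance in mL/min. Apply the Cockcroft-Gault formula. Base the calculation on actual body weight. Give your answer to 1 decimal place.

CrCl = (140 − 85) × 59.9 / (72 × 1.04) = 3294.5 / 74.88 ≈ 44.0 mL/min

44.0 mL/min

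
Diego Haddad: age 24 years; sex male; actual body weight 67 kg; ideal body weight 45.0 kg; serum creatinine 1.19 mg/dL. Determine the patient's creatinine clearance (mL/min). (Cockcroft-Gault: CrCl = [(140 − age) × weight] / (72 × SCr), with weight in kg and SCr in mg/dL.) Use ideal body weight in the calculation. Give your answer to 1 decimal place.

CrCl = (140 − 24) × 45 / (72 × 1.19) = 5220.0 / 85.68 ≈ 60.9 mL/min

60.9 mL/min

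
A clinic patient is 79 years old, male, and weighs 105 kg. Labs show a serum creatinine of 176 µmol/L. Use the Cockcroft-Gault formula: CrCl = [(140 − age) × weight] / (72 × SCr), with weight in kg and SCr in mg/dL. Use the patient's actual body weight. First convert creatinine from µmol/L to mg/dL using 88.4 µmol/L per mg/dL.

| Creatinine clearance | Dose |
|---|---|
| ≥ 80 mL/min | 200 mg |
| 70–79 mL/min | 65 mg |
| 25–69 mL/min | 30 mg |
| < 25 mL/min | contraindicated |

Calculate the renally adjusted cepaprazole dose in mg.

SCr = 176 / 88.4 = 1.991 mg/dL
CrCl = (140 − 79) × 105 / (72 × 1.991) = 6405.0 / 143.35 ≈ 44.7 mL/min
CrCl ≈ 45 mL/min → bracket 25–69 mL/min.
Dose for this bracket: 30 mg.

30 mg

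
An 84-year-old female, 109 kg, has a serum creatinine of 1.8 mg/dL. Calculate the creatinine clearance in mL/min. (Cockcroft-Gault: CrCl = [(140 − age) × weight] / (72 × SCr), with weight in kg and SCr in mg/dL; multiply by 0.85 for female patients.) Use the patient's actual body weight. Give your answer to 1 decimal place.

CrCl = (140 − 84) × 109 / (72 × 1.8) × 0.85 = 6104.0 / 129.60 × 0.85 ≈ 40.0 mL/min

40.0 mL/min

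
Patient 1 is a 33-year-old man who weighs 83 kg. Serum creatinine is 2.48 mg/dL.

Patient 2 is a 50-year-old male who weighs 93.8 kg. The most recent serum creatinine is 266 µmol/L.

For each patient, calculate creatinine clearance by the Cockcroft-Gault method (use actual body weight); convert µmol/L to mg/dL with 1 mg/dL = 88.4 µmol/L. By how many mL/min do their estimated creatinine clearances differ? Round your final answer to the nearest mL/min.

Patient 1: CrCl = (140 − 33) × 83 / (72 × 2.48) = 8881.0 / 178.56 ≈ 49.7 mL/min
Patient 2: SCr = 266 / 88.4 = 3.009 mg/dL
Patient 2: CrCl = (140 − 50) × 93.8 / (72 × 3.009) = 8442.0 / 216.65 ≈ 39.0 mL/min
|49.7 − 39.0| = 10.7 mL/min

11 mL/min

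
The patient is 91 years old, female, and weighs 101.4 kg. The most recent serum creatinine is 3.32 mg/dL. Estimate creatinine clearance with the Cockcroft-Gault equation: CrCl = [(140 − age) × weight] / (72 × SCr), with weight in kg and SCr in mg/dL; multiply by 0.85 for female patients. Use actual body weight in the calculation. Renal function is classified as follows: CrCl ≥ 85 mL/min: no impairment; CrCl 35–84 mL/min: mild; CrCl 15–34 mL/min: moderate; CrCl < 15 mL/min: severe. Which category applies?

moderate

CrCl = (140 − 91) × 101.4 / (72 × 3.32) × 0.85 = 4968.6 / 239.04 × 0.85 ≈ 17.7 mL/min
18 mL/min falls in the 'moderate' range.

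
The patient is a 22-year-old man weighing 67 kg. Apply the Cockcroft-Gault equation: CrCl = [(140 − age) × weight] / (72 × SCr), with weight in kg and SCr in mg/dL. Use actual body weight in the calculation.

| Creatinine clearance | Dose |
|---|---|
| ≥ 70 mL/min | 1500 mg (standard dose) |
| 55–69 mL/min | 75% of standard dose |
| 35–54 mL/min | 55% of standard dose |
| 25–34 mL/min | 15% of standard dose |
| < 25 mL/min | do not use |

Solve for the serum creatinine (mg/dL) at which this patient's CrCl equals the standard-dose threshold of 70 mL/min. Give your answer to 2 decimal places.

Standard dose requires CrCl ≥ 70 mL/min.
Set (140 − 22) × 67 / (72 × SCr) = 70
SCr = (140 − 22) × 67 / (72 × 70) = 1.569 mg/dL

1.57 mg/dL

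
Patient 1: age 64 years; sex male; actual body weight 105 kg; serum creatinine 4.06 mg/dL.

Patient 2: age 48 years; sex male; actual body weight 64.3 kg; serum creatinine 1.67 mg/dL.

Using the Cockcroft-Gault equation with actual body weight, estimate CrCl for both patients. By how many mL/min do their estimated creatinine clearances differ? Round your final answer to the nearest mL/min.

Patient 1: CrCl = (140 − 64) × 105 / (72 × 4.06) = 7980.0 / 292.32 ≈ 27.3 mL/min
Patient 2: CrCl = (140 − 48) × 64.3 / (72 × 1.67) = 5915.6 / 120.24 ≈ 49.2 mL/min
|27.3 − 49.2| = 21.9 mL/min

22 mL/min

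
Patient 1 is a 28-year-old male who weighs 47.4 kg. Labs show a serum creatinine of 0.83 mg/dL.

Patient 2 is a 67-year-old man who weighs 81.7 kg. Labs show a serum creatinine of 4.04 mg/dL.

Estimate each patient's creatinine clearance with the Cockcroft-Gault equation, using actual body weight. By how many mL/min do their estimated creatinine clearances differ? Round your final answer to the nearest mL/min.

68 mL/min

Patient 1: CrCl = (140 − 28) × 47.4 / (72 × 0.83) = 5308.8 / 59.76 ≈ 88.8 mL/min
Patient 2: CrCl = (140 − 67) × 81.7 / (72 × 4.04) = 5964.1 / 290.88 ≈ 20.5 mL/min
|88.8 − 20.5| = 68.3 mL/min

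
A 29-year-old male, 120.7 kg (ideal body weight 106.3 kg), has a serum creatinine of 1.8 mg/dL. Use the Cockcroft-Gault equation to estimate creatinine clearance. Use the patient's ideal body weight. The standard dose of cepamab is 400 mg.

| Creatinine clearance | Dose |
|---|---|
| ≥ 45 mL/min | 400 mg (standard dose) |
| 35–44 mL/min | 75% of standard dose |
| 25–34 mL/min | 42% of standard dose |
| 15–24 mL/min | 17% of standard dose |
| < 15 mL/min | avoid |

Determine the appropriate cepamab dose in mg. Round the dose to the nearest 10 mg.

400 mg

CrCl = (140 − 29) × 106.3 / (72 × 1.8) = 11799.3 / 129.60 ≈ 91.0 mL/min
CrCl ≈ 91 mL/min → bracket ≥ 45 mL/min.
100% of 400 mg = 400 mg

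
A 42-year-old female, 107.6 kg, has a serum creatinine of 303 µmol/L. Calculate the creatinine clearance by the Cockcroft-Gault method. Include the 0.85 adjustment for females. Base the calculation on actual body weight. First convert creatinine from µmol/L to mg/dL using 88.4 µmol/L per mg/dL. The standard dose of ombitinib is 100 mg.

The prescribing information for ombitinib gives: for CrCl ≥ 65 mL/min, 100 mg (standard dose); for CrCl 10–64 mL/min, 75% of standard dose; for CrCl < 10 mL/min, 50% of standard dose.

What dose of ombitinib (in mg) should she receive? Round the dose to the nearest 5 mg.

75 mg

SCr = 303 / 88.4 = 3.428 mg/dL
CrCl = (140 − 42) × 107.6 / (72 × 3.428) × 0.85 = 10544.8 / 246.82 × 0.85 ≈ 36.3 mL/min
CrCl ≈ 36 mL/min → bracket 10–64 mL/min.
75% of 100 mg = 75 mg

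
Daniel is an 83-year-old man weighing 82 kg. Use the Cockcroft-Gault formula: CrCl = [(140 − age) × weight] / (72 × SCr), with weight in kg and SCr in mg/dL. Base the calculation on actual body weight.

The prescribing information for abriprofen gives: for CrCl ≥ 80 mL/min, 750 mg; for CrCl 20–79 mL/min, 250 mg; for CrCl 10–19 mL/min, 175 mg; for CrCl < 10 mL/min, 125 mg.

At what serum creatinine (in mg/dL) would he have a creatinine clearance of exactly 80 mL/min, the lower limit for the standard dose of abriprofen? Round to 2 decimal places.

Standard dose requires CrCl ≥ 80 mL/min.
Set (140 − 83) × 82 / (72 × SCr) = 80
SCr = (140 − 83) × 82 / (72 × 80) = 0.811 mg/dL

0.81 mg/dL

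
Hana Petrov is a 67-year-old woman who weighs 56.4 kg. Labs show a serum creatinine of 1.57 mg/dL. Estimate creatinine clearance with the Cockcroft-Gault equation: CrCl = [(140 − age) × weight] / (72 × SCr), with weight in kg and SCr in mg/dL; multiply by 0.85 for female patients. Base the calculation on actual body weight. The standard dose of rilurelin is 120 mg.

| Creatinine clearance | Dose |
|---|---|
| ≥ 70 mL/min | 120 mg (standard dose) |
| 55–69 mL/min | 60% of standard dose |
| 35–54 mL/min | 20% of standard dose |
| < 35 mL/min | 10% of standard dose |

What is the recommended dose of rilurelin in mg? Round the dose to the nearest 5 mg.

CrCl = (140 − 67) × 56.4 / (72 × 1.57) × 0.85 = 4117.2 / 113.04 × 0.85 ≈ 31.0 mL/min
CrCl ≈ 31 mL/min → bracket < 35 mL/min.
10% of 120 mg = 12 mg → 10 mg

10 mg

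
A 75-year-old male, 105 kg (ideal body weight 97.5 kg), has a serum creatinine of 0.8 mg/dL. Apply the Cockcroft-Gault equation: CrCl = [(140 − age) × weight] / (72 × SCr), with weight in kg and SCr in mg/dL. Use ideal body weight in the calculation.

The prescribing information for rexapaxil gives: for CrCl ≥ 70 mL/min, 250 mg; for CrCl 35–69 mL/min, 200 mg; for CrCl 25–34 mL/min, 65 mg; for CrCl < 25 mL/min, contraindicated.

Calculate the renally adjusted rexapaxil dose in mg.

250 mg

CrCl = (140 − 75) × 97.5 / (72 × 0.8) = 6337.5 / 57.60 ≈ 110.0 mL/min
CrCl ≈ 110 mL/min → bracket ≥ 70 mL/min.
Dose for this bracket: 250 mg.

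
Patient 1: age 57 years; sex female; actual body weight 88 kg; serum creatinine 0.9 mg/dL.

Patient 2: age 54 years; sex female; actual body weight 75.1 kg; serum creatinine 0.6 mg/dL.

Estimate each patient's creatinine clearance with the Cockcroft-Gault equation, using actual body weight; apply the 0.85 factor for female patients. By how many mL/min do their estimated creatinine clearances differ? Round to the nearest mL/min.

31 mL/min

Patient 1: CrCl = (140 − 57) × 88 / (72 × 0.9) × 0.85 = 7304.0 / 64.80 × 0.85 ≈ 95.8 mL/min
Patient 2: CrCl = (140 − 54) × 75.1 / (72 × 0.6) × 0.85 = 6458.6 / 43.20 × 0.85 ≈ 127.1 mL/min
|95.8 − 127.1| = 31.3 mL/min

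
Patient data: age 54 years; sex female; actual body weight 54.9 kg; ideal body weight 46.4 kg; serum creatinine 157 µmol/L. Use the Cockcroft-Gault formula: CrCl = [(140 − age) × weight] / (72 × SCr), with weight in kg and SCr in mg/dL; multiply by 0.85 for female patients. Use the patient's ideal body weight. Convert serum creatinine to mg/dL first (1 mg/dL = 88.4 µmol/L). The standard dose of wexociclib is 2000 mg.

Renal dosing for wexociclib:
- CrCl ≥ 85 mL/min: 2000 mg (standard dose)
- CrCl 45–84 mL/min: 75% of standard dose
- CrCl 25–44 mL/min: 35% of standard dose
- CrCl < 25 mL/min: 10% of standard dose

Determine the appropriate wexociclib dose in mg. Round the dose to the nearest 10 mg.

SCr = 157 / 88.4 = 1.776 mg/dL
CrCl = (140 − 54) × 46.4 / (72 × 1.776) × 0.85 = 3990.4 / 127.87 × 0.85 ≈ 26.5 mL/min
CrCl ≈ 27 mL/min → bracket 25–44 mL/min.
35% of 2000 mg = 700 mg

700 mg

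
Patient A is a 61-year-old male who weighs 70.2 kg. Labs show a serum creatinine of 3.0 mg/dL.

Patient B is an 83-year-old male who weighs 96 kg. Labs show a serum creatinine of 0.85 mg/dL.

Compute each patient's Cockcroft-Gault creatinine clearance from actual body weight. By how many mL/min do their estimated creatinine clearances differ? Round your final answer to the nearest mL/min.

Patient A: CrCl = (140 − 61) × 70.2 / (72 × 3) = 5545.8 / 216.00 ≈ 25.7 mL/min
Patient B: CrCl = (140 − 83) × 96 / (72 × 0.85) = 5472.0 / 61.20 ≈ 89.4 mL/min
|25.7 − 89.4| = 63.7 mL/min

64 mL/min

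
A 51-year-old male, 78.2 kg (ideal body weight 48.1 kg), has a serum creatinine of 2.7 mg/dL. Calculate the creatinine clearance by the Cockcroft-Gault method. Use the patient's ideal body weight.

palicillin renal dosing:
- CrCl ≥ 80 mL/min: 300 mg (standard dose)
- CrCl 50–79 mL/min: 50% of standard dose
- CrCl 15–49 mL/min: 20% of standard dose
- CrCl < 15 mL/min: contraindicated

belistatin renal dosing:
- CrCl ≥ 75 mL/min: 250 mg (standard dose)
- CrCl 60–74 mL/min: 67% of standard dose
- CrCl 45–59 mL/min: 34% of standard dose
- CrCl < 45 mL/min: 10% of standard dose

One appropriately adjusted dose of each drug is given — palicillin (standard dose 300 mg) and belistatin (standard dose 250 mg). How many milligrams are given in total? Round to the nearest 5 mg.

CrCl = (140 − 51) × 48.1 / (72 × 2.7) = 4280.9 / 194.40 ≈ 22.0 mL/min
CrCl ≈ 22 mL/min.
palicillin: 15–49 mL/min → 20% of 300 mg = 60 mg.
belistatin: < 45 mL/min → 10% of 250 mg = 25 mg.
Total = 60 + 25 = 85 mg.

85 mg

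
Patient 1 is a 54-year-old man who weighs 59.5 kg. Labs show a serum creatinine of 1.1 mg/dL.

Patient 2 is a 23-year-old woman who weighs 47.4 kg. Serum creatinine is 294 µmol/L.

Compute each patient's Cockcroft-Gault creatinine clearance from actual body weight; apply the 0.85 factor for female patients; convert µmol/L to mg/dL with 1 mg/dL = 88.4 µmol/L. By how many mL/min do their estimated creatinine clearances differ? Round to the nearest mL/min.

Patient 1: CrCl = (140 − 54) × 59.5 / (72 × 1.1) = 5117.0 / 79.20 ≈ 64.6 mL/min
Patient 2: SCr = 294 / 88.4 = 3.326 mg/dL
Patient 2: CrCl = (140 − 23) × 47.4 / (72 × 3.326) × 0.85 = 5545.8 / 239.47 × 0.85 ≈ 19.7 mL/min
|64.6 − 19.7| = 44.9 mL/min

45 mL/min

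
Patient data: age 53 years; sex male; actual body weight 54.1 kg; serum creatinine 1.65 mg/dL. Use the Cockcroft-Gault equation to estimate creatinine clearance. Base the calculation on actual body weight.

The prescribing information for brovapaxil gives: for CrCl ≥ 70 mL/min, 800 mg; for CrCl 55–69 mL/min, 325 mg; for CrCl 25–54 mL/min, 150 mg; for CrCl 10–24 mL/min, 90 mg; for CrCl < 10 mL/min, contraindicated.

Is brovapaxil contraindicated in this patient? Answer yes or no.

CrCl = (140 − 53) × 54.1 / (72 × 1.65) = 4706.7 / 118.80 ≈ 39.6 mL/min
CrCl ≈ 40 mL/min, which is ≥ 10 mL/min.

no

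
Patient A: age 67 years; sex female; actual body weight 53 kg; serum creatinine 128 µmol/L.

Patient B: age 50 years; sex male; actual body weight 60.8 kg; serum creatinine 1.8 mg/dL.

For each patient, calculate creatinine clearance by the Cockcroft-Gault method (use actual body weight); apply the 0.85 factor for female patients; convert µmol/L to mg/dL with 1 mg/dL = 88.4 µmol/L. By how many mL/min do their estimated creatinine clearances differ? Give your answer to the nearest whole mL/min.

Patient A: SCr = 128 / 88.4 = 1.448 mg/dL
Patient A: CrCl = (140 − 67) × 53 / (72 × 1.448) × 0.85 = 3869.0 / 104.26 × 0.85 ≈ 31.5 mL/min
Patient B: CrCl = (140 − 50) × 60.8 / (72 × 1.8) = 5472.0 / 129.60 ≈ 42.2 mL/min
|31.5 − 42.2| = 10.7 mL/min

11 mL/min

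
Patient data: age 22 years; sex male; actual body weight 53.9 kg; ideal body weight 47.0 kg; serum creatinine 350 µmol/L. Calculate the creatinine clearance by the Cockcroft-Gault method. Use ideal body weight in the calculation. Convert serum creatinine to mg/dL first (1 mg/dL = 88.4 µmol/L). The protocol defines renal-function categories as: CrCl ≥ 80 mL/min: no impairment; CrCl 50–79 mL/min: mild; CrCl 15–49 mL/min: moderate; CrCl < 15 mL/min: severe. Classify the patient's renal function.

SCr = 350 / 88.4 = 3.959 mg/dL
CrCl = (140 − 22) × 47 / (72 × 3.959) = 5546.0 / 285.05 ≈ 19.5 mL/min
19 mL/min falls in the 'moderate' range.

moderate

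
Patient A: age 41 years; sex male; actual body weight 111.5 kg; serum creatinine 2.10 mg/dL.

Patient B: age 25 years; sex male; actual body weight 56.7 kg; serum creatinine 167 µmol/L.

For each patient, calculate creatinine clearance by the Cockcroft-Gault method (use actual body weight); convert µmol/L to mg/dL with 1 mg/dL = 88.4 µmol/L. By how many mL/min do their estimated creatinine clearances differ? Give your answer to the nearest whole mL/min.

25 mL/min

Patient A: CrCl = (140 − 41) × 111.5 / (72 × 2.1) = 11038.5 / 151.20 ≈ 73.0 mL/min
Patient B: SCr = 167 / 88.4 = 1.889 mg/dL
Patient B: CrCl = (140 − 25) × 56.7 / (72 × 1.889) = 6520.5 / 136.01 ≈ 47.9 mL/min
|73.0 − 47.9| = 25.1 mL/min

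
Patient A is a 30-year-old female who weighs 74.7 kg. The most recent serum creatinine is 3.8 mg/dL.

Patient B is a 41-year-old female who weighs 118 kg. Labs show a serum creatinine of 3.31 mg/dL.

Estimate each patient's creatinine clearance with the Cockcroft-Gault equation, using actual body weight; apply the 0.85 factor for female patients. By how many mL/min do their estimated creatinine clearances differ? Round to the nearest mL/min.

16 mL/min

Patient A: CrCl = (140 − 30) × 74.7 / (72 × 3.8) × 0.85 = 8217.0 / 273.60 × 0.85 ≈ 25.5 mL/min
Patient B: CrCl = (140 − 41) × 118 / (72 × 3.31) × 0.85 = 11682.0 / 238.32 × 0.85 ≈ 41.7 mL/min
|25.5 − 41.7| = 16.2 mL/min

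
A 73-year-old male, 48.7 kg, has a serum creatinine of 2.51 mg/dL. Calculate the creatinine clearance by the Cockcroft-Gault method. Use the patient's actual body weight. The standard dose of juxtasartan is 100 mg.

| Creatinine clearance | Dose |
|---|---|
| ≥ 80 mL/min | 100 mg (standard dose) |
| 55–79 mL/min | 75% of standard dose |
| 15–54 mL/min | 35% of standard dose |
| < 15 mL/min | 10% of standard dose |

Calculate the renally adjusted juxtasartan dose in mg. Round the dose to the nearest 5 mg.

35 mg

CrCl = (140 − 73) × 48.7 / (72 × 2.51) = 3262.9 / 180.72 ≈ 18.1 mL/min
CrCl ≈ 18 mL/min → bracket 15–54 mL/min.
35% of 100 mg = 35 mg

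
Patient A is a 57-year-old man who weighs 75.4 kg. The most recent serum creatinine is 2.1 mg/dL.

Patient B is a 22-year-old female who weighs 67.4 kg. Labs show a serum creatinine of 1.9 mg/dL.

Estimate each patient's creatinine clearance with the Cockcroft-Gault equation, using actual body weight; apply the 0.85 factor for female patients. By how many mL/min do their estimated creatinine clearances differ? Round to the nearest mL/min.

Patient A: CrCl = (140 − 57) × 75.4 / (72 × 2.1) = 6258.2 / 151.20 ≈ 41.4 mL/min
Patient B: CrCl = (140 − 22) × 67.4 / (72 × 1.9) × 0.85 = 7953.2 / 136.80 × 0.85 ≈ 49.4 mL/min
|41.4 − 49.4| = 8.0 mL/min

8 mL/min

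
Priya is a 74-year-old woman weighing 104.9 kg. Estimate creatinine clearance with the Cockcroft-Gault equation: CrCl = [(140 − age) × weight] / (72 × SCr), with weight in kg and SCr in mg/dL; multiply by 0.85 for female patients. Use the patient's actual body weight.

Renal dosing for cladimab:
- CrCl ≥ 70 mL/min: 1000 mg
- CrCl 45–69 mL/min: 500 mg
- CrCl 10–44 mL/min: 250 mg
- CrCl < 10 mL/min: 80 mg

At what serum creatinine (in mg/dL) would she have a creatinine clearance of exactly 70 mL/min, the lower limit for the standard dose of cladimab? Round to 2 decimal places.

Standard dose requires CrCl ≥ 70 mL/min.
Set (140 − 74) × 104.9 × 0.85 / (72 × SCr) = 70
SCr = (140 − 74) × 104.9 × 0.85 / (72 × 70) = 1.168 mg/dL

1.17 mg/dL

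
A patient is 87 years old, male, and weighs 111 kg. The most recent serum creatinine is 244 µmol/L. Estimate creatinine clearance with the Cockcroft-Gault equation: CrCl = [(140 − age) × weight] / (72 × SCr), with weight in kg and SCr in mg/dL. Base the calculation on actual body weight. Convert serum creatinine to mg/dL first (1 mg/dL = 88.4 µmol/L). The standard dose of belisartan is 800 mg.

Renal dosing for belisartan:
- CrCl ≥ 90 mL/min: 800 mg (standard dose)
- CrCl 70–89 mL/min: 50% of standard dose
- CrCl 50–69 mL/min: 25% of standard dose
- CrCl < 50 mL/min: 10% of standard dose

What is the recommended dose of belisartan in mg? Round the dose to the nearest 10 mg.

SCr = 244 / 88.4 = 2.76 mg/dL
CrCl = (140 − 87) × 111 / (72 × 2.76) = 5883.0 / 198.72 ≈ 29.6 mL/min
CrCl ≈ 30 mL/min → bracket < 50 mL/min.
10% of 800 mg = 80 mg

80 mg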